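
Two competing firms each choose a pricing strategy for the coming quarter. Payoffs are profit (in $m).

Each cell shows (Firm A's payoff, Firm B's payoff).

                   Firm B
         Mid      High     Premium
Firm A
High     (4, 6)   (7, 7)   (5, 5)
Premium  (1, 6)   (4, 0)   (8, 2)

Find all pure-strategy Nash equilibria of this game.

(High, Mid): Firm B can switch to High (6 → 7). Not NE.
(High, High): Firm A gets 7, best alternative 4; Firm B gets 7, best alternative 6. No profitable deviation — NE.
(High, Premium): Firm A can switch to Premium (5 → 8). Not NE.
(Premium, Mid): Firm A can switch to High (1 → 4). Not NE.
(Premium, High): Firm A can switch to High (4 → 7). Not NE.
(Premium, Premium): Firm B can switch to Mid (2 → 6). Not NE.

The unique pure-strategy Nash equilibrium is (High, High).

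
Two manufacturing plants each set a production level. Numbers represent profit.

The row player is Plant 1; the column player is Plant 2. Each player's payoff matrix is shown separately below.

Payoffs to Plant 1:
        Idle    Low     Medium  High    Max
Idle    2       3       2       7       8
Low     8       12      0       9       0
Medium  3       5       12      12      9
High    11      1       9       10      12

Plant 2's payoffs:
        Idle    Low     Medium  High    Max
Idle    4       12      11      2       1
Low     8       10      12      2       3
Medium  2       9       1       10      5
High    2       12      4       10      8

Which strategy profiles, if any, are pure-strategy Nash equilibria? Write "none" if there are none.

The unique pure-strategy Nash equilibrium is (Medium, High).

For each strategy profile, look for a profitable unilateral deviation.
(Idle, Idle): Plant 1 can switch to Low (2 → 8). Not NE.
(Idle, Low): Plant 1 can switch to Low (3 → 12). Not NE.
(Idle, Medium): Plant 1 can switch to Medium (2 → 12). Not NE.
(Idle, High): Plant 1 can switch to Low (7 → 9). Not NE.
(Idle, Max): Plant 1 can switch to Medium (8 → 9). Not NE.
(Low, Idle): Plant 1 can switch to High (8 → 11). Not NE.
(Medium, High): Plant 1 gets 12, best alternative 10; Plant 2 gets 10, best alternative 9. No profitable deviation — NE.
(The remaining 13 profiles each have a profitable deviation by the same check.)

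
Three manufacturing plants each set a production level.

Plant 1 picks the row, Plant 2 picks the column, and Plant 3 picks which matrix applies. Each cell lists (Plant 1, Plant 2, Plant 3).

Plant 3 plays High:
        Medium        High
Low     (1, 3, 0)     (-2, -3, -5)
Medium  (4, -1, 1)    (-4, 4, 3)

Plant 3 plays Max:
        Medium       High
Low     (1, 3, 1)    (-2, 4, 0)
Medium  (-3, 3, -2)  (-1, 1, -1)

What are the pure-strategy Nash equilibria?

No pure-strategy Nash equilibrium.

Plant 1 against (Medium, High): payoffs 1, 4 → best response Medium.
Plant 1 against (Medium, Max): payoffs 1, -3 → best response Low.
Plant 1 against (High, High): payoffs -2, -4 → best response Low.
Plant 1 against (High, Max): payoffs -2, -1 → best response Medium.
Plant 2 against (Low, High): payoffs 3, -3 → best response Medium.
Plant 2 against (Low, Max): payoffs 3, 4 → best response High.
Plant 2 against (Medium, High): payoffs -1, 4 → best response High.
Plant 2 against (Medium, Max): payoffs 3, 1 → best response Medium.
Plant 3 against (Low, Medium): payoffs 0, 1 → best response Max.
Plant 3 against (Low, High): payoffs -5, 0 → best response Max.
Plant 3 against (Medium, Medium): payoffs 1, -2 → best response High.
Plant 3 against (Medium, High): payoffs 3, -1 → best response High.
No profile is a mutual best response for all players.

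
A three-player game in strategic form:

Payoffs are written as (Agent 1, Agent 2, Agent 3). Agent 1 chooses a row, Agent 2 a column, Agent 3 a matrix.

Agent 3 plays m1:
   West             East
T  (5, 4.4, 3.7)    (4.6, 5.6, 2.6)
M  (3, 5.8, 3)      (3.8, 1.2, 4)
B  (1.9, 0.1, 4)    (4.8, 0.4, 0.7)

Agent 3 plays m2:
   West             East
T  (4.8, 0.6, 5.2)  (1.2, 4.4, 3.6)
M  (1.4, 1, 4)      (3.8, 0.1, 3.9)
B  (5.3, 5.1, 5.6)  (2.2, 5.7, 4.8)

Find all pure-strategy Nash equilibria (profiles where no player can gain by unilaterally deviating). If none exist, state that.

Agent 1 against (West, m1): payoffs 5, 3, 1.9 → best response T.
Agent 1 against (West, m2): payoffs 4.8, 1.4, 5.3 → best response B.
Agent 1 against (East, m1): payoffs 4.6, 3.8, 4.8 → best response B.
Agent 1 against (East, m2): payoffs 1.2, 3.8, 2.2 → best response M.
Agent 2 against (T, m1): payoffs 4.4, 5.6 → best response East.
Agent 2 against (T, m2): payoffs 0.6, 4.4 → best response East.
Agent 2 against (M, m1): payoffs 5.8, 1.2 → best response West.
Agent 2 against (M, m2): payoffs 1, 0.1 → best response West.
Agent 2 against (B, m1): payoffs 0.1, 0.4 → best response East.
Agent 2 against (B, m2): payoffs 5.1, 5.7 → best response East.
Agent 3 against (T, West): payoffs 3.7, 5.2 → best response m2.
Agent 3 against (T, East): payoffs 2.6, 3.6 → best response m2.
Agent 3 against (M, West): payoffs 3, 4 → best response m2.
Agent 3 against (M, East): payoffs 4, 3.9 → best response m1.
Agent 3 against (B, West): payoffs 4, 5.6 → best response m2.
Agent 3 against (B, East): payoffs 0.7, 4.8 → best response m2.
No profile is a mutual best response for all players.

There is no pure-strategy Nash equilibrium.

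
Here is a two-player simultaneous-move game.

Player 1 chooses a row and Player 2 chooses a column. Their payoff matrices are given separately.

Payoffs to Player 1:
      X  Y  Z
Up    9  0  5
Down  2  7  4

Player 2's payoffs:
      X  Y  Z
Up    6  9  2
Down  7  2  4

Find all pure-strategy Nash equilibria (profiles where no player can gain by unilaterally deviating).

(Up, X): Player 2 can switch to Y (6 → 9). Not NE.
(Up, Y): Player 1 can switch to Down (0 → 7). Not NE.
(Up, Z): Player 2 can switch to X (2 → 6). Not NE.
(Down, X): Player 1 can switch to Up (2 → 9). Not NE.
(Down, Y): Player 2 can switch to X (2 → 7). Not NE.
(Down, Z): Player 1 can switch to Up (4 → 5). Not NE.

none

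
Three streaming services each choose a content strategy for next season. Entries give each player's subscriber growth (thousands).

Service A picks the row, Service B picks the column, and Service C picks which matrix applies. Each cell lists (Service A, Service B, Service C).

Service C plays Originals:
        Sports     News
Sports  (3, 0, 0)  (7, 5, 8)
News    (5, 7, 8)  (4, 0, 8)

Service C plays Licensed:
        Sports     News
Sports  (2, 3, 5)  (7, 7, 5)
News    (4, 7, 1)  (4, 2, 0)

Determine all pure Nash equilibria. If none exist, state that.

The pure Nash equilibria are (Sports, News, Originals), (News, Sports, Originals).

(Sports, Sports, Originals): Service A can switch to News (3 → 5). Not NE.
(Sports, Sports, Licensed): Service A can switch to News (2 → 4). Not NE.
(Sports, News, Originals): Service A gets 7, best alternative 4; Service B gets 5, best alternative 0; Service C gets 8, best alternative 5. No profitable deviation — NE.
(Sports, News, Licensed): Service C can switch to Originals (5 → 8). Not NE.
(News, Sports, Originals): Service A gets 5, best alternative 3; Service B gets 7, best alternative 0; Service C gets 8, best alternative 1. No profitable deviation — NE.
(News, Sports, Licensed): Service C can switch to Originals (1 → 8). Not NE.
(News, News, Originals): Service A can switch to Sports (4 → 7). Not NE.
(News, News, Licensed): Service A can switch to Sports (4 → 7). Not NE.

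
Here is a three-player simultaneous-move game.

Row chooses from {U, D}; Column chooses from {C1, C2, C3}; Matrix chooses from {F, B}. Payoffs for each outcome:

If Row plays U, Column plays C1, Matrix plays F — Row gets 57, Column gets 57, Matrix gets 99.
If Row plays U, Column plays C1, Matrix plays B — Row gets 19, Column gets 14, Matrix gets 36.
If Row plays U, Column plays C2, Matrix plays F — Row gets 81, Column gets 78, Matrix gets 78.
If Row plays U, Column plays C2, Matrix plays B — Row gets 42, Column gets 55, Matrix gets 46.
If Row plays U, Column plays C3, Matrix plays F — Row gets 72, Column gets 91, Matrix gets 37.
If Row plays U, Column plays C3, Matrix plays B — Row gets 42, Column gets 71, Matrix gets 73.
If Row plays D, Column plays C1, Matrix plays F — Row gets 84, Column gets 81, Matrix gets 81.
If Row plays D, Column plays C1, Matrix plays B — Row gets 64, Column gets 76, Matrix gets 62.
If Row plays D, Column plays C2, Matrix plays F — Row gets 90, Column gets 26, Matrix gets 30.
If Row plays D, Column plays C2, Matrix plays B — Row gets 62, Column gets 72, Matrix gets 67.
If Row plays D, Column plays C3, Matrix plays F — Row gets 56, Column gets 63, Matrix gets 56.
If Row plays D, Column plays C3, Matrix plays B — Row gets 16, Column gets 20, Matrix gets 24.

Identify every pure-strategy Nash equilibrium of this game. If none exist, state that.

Row against (C1, F): payoffs 57, 84 → best response D.
Row against (C1, B): payoffs 19, 64 → best response D.
Row against (C2, F): payoffs 81, 90 → best response D.
Row against (C2, B): payoffs 42, 62 → best response D.
Row against (C3, F): payoffs 72, 56 → best response U.
Row against (C3, B): payoffs 42, 16 → best response U.
Column against (U, F): payoffs 57, 78, 91 → best response C3.
Column against (U, B): payoffs 14, 55, 71 → best response C3.
Column against (D, F): payoffs 81, 26, 63 → best response C1.
Column against (D, B): payoffs 76, 72, 20 → best response C1.
Matrix against (U, C1): payoffs 99, 36 → best response F.
Matrix against (U, C2): payoffs 78, 46 → best response F.
Matrix against (U, C3): payoffs 37, 73 → best response B.
Matrix against (D, C1): payoffs 81, 62 → best response F.
Matrix against (D, C2): payoffs 30, 67 → best response B.
Matrix against (D, C3): payoffs 56, 24 → best response F.
Mutual best responses: (U, C3, B); (D, C1, F).

Pure-strategy Nash equilibria: (U, C3, B), (D, C1, F)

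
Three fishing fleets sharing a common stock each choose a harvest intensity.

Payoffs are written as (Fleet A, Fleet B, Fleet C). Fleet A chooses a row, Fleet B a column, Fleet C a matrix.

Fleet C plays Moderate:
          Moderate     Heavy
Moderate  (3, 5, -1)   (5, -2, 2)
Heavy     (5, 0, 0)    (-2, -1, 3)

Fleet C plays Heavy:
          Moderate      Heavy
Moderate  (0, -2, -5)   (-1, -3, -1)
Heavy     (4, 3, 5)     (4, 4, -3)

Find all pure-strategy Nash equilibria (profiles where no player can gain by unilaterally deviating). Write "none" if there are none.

Check each profile: it is a Nash equilibrium iff no player can strictly gain by switching unilaterally.
(Moderate, Moderate, Moderate): Fleet A can switch to Heavy (3 → 5). Not NE.
(Moderate, Moderate, Heavy): Fleet A can switch to Heavy (0 → 4). Not NE.
(Moderate, Heavy, Moderate): Fleet B can switch to Moderate (-2 → 5). Not NE.
(Moderate, Heavy, Heavy): Fleet A can switch to Heavy (-1 → 4). Not NE.
(Heavy, Moderate, Moderate): Fleet C can switch to Heavy (0 → 5). Not NE.
(Heavy, Moderate, Heavy): Fleet B can switch to Heavy (3 → 4). Not NE.
(Heavy, Heavy, Moderate): Fleet A can switch to Moderate (-2 → 5). Not NE.
(Heavy, Heavy, Heavy): Fleet C can switch to Moderate (-3 → 3). Not NE.

This game has no pure Nash equilibrium.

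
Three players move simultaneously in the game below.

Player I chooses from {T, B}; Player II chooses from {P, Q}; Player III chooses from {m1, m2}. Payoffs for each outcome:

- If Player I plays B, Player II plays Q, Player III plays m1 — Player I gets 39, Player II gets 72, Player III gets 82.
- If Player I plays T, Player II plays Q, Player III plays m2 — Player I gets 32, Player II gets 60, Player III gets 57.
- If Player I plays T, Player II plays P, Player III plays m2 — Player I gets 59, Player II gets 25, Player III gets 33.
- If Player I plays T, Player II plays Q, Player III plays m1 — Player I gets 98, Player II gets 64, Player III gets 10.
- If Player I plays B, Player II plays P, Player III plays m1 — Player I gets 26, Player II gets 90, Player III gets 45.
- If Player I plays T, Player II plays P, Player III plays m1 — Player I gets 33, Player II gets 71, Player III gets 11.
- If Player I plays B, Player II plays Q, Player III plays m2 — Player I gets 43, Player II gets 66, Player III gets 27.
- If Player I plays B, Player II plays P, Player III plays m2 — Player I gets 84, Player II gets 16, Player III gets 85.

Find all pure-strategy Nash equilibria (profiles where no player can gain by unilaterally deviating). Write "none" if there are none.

This game has no pure Nash equilibrium.

(T, P, m1): Player III can switch to m2 (11 → 33). Not NE.
(T, P, m2): Player I can switch to B (59 → 84). Not NE.
(T, Q, m1): Player II can switch to P (64 → 71). Not NE.
(T, Q, m2): Player I can switch to B (32 → 43). Not NE.
(B, P, m1): Player I can switch to T (26 → 33). Not NE.
(B, P, m2): Player II can switch to Q (16 → 66). Not NE.
(B, Q, m1): Player I can switch to T (39 → 98). Not NE.
(B, Q, m2): Player III can switch to m1 (27 → 82). Not NE.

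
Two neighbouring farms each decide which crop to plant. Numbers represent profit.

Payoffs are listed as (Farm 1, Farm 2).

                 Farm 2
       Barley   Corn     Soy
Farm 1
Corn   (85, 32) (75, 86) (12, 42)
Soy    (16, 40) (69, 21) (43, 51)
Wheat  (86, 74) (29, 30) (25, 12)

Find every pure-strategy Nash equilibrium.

The pure Nash equilibria are (Corn, Corn) and (Soy, Soy) and (Wheat, Barley).

Farm 1 against Barley: payoffs 85, 16, 86 → best response Wheat.
Farm 1 against Corn: payoffs 75, 69, 29 → best response Corn.
Farm 1 against Soy: payoffs 12, 43, 25 → best response Soy.
Farm 2 against Corn: payoffs 32, 86, 42 → best response Corn.
Farm 2 against Soy: payoffs 40, 21, 51 → best response Soy.
Farm 2 against Wheat: payoffs 74, 30, 12 → best response Barley.
Mutual best responses: (Corn, Corn); (Soy, Soy); (Wheat, Barley).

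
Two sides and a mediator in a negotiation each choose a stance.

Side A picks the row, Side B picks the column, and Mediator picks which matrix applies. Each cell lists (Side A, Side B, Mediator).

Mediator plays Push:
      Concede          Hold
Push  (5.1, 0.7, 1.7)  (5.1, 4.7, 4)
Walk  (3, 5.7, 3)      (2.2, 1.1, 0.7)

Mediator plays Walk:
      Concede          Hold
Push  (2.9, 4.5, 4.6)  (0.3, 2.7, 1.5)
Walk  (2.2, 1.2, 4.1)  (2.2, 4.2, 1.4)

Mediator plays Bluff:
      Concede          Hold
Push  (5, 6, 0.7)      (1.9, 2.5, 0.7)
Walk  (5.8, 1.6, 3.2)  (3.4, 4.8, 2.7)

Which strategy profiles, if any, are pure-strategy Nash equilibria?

(Push, Concede, Push): Side B can switch to Hold (0.7 → 4.7). Not NE.
(Push, Concede, Walk): Side A gets 2.9, best alternative 2.2; Side B gets 4.5, best alternative 2.7; Mediator gets 4.6, best alternative 1.7. No profitable deviation — NE.
(Push, Concede, Bluff): Side A can switch to Walk (5 → 5.8). Not NE.
(Push, Hold, Push): Side A gets 5.1, best alternative 2.2; Side B gets 4.7, best alternative 0.7; Mediator gets 4, best alternative 1.5. No profitable deviation — NE.
(Push, Hold, Walk): Side A can switch to Walk (0.3 → 2.2). Not NE.
(Push, Hold, Bluff): Side A can switch to Walk (1.9 → 3.4). Not NE.
(Walk, Concede, Push): Side A can switch to Push (3 → 5.1). Not NE.
(Walk, Concede, Walk): Side A can switch to Push (2.2 → 2.9). Not NE.
(Walk, Hold, Bluff): Side A gets 3.4, best alternative 1.9; Side B gets 4.8, best alternative 1.6; Mediator gets 2.7, best alternative 1.4. No profitable deviation — NE.
(The remaining 3 profiles each have a profitable deviation by the same check.)

The pure Nash equilibria are (Push, Concede, Walk) and (Push, Hold, Push) and (Walk, Hold, Bluff).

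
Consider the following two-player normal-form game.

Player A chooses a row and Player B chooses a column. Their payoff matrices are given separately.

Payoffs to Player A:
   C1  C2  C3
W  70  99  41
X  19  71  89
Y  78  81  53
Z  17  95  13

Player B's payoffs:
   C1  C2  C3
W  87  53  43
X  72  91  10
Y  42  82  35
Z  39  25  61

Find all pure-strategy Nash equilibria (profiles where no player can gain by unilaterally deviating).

For each player, find the best response to each opponent profile; mutual best responses are the pure NE.
Player A against C1: payoffs 70, 19, 78, 17 → best response Y.
Player A against C2: payoffs 99, 71, 81, 95 → best response W.
Player A against C3: payoffs 41, 89, 53, 13 → best response X.
Player B against W: payoffs 87, 53, 43 → best response C1.
Player B against X: payoffs 72, 91, 10 → best response C2.
Player B against Y: payoffs 42, 82, 35 → best response C2.
Player B against Z: payoffs 39, 25, 61 → best response C3.
No profile is a mutual best response for all players.

No pure-strategy Nash equilibrium.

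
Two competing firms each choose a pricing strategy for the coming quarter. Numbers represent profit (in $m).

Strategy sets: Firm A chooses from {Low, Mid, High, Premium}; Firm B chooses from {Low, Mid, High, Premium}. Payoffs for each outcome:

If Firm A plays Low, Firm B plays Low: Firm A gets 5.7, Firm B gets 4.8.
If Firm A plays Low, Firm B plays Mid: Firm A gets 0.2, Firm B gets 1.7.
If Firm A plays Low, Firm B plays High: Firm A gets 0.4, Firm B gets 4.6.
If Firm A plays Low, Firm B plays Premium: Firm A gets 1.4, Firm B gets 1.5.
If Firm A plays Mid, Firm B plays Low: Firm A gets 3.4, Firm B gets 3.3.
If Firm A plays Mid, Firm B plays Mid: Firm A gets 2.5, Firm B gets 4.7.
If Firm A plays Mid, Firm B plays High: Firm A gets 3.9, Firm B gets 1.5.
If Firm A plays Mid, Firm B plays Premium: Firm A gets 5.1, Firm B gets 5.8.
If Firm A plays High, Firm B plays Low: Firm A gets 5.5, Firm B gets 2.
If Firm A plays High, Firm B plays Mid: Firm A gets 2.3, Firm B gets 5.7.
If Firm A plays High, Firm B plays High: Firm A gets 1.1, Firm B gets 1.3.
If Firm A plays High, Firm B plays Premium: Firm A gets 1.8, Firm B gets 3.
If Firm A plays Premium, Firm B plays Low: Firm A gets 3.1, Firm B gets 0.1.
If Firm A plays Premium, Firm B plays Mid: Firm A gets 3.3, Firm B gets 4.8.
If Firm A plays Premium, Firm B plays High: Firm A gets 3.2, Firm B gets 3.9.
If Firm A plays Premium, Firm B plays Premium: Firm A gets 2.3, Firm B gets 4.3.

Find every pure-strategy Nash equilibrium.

Mark each player's best response to every combination of opponents' strategies; a profile where every player is best-responding is a pure Nash equilibrium.
Firm A against Low: payoffs 5.7, 3.4, 5.5, 3.1 → best response Low.
Firm A against Mid: payoffs 0.2, 2.5, 2.3, 3.3 → best response Premium.
Firm A against High: payoffs 0.4, 3.9, 1.1, 3.2 → best response Mid.
Firm A against Premium: payoffs 1.4, 5.1, 1.8, 2.3 → best response Mid.
Firm B against Low: payoffs 4.8, 1.7, 4.6, 1.5 → best response Low.
Firm B against Mid: payoffs 3.3, 4.7, 1.5, 5.8 → best response Premium.
Firm B against High: payoffs 2, 5.7, 1.3, 3 → best response Mid.
Firm B against Premium: payoffs 0.1, 4.8, 3.9, 4.3 → best response Mid.
Mutual best responses: (Low, Low); (Mid, Premium); (Premium, Mid).

The pure Nash equilibria are (Low, Low) and (Mid, Premium) and (Premium, Mid).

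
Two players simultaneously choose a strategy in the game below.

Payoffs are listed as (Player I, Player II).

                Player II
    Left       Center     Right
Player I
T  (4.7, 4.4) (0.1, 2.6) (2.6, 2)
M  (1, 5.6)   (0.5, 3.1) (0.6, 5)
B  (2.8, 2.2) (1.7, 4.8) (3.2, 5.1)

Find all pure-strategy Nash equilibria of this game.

Mark each player's best response to every combination of opponents' strategies; a profile where every player is best-responding is a pure Nash equilibrium.
Player I against Left: payoffs 4.7, 1, 2.8 → best response T.
Player I against Center: payoffs 0.1, 0.5, 1.7 → best response B.
Player I against Right: payoffs 2.6, 0.6, 3.2 → best response B.
Player II against T: payoffs 4.4, 2.6, 2 → best response Left.
Player II against M: payoffs 5.6, 3.1, 5 → best response Left.
Player II against B: payoffs 2.2, 4.8, 5.1 → best response Right.
Mutual best responses: (T, Left); (B, Right).

Pure-strategy Nash equilibria: (T, Left), (B, Right)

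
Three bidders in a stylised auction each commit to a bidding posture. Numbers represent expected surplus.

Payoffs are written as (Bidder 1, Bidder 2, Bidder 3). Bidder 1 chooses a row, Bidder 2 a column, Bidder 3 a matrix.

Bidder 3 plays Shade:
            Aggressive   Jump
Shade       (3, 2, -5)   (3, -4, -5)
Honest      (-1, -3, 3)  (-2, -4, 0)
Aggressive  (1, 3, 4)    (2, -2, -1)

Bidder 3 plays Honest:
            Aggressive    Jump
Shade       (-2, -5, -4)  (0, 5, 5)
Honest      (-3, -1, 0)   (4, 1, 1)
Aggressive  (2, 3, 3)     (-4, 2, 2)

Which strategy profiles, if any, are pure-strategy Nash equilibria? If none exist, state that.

Bidder 1 against (Aggressive, Shade): payoffs 3, -1, 1 → best response Shade.
Bidder 1 against (Aggressive, Honest): payoffs -2, -3, 2 → best response Aggressive.
Bidder 1 against (Jump, Shade): payoffs 3, -2, 2 → best response Shade.
Bidder 1 against (Jump, Honest): payoffs 0, 4, -4 → best response Honest.
Bidder 2 against (Shade, Shade): payoffs 2, -4 → best response Aggressive.
Bidder 2 against (Shade, Honest): payoffs -5, 5 → best response Jump.
Bidder 2 against (Honest, Shade): payoffs -3, -4 → best response Aggressive.
Bidder 2 against (Honest, Honest): payoffs -1, 1 → best response Jump.
Bidder 2 against (Aggressive, Shade): payoffs 3, -2 → best response Aggressive.
Bidder 2 against (Aggressive, Honest): payoffs 3, 2 → best response Aggressive.
Bidder 3 against (Shade, Aggressive): payoffs -5, -4 → best response Honest.
Bidder 3 against (Shade, Jump): payoffs -5, 5 → best response Honest.
Bidder 3 against (Honest, Aggressive): payoffs 3, 0 → best response Shade.
Bidder 3 against (Honest, Jump): payoffs 0, 1 → best response Honest.
Bidder 3 against (Aggressive, Aggressive): payoffs 4, 3 → best response Shade.
Bidder 3 against (Aggressive, Jump): payoffs -1, 2 → best response Honest.
Mutual best responses: (Honest, Jump, Honest).

Pure NE: (Honest, Jump, Honest)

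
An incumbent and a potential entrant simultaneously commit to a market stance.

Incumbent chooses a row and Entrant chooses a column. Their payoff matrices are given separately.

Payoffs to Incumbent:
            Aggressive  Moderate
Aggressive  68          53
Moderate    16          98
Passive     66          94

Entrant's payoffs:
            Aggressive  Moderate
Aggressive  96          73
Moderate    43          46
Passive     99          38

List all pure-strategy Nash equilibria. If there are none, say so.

Pure-strategy Nash equilibria: (Aggressive, Aggressive) and (Moderate, Moderate)

Mark each player's best response to every combination of opponents' strategies; a profile where every player is best-responding is a pure Nash equilibrium.
Incumbent against Aggressive: payoffs 68, 16, 66 → best response Aggressive.
Incumbent against Moderate: payoffs 53, 98, 94 → best response Moderate.
Entrant against Aggressive: payoffs 96, 73 → best response Aggressive.
Entrant against Moderate: payoffs 43, 46 → best response Moderate.
Entrant against Passive: payoffs 99, 38 → best response Aggressive.
Mutual best responses: (Aggressive, Aggressive); (Moderate, Moderate).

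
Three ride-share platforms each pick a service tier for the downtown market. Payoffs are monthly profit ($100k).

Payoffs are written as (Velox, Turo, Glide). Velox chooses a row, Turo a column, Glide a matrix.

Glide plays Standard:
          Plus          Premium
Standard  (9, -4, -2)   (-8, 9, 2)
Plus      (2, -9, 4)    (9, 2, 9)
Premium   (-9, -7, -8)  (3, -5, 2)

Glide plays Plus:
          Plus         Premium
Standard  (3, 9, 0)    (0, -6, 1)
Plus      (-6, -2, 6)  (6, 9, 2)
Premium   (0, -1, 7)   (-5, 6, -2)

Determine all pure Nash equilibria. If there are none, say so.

(Standard, Plus, Plus); (Plus, Premium, Standard)

Mark each player's best response to every combination of opponents' strategies; a profile where every player is best-responding is a pure Nash equilibrium.
Velox against (Plus, Standard): payoffs 9, 2, -9 → best response Standard.
Velox against (Plus, Plus): payoffs 3, -6, 0 → best response Standard.
Velox against (Premium, Standard): payoffs -8, 9, 3 → best response Plus.
Velox against (Premium, Plus): payoffs 0, 6, -5 → best response Plus.
Turo against (Standard, Standard): payoffs -4, 9 → best response Premium.
Turo against (Standard, Plus): payoffs 9, -6 → best response Plus.
Turo against (Plus, Standard): payoffs -9, 2 → best response Premium.
Turo against (Plus, Plus): payoffs -2, 9 → best response Premium.
Turo against (Premium, Standard): payoffs -7, -5 → best response Premium.
Turo against (Premium, Plus): payoffs -1, 6 → best response Premium.
Glide against (Standard, Plus): payoffs -2, 0 → best response Plus.
Glide against (Standard, Premium): payoffs 2, 1 → best response Standard.
Glide against (Plus, Plus): payoffs 4, 6 → best response Plus.
Glide against (Plus, Premium): payoffs 9, 2 → best response Standard.
Glide against (Premium, Plus): payoffs -8, 7 → best response Plus.
Glide against (Premium, Premium): payoffs 2, -2 → best response Standard.
Mutual best responses: (Standard, Plus, Plus); (Plus, Premium, Standard).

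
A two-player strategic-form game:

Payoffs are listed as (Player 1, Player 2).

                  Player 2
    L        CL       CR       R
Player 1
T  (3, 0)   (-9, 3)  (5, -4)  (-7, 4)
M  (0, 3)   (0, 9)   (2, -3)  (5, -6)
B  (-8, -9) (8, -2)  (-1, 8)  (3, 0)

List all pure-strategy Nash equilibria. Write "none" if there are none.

This game has no pure Nash equilibrium.

For each player, find the best response to each opponent profile; mutual best responses are the pure NE.
Player 1 against L: payoffs 3, 0, -8 → best response T.
Player 1 against CL: payoffs -9, 0, 8 → best response B.
Player 1 against CR: payoffs 5, 2, -1 → best response T.
Player 1 against R: payoffs -7, 5, 3 → best response M.
Player 2 against T: payoffs 0, 3, -4, 4 → best response R.
Player 2 against M: payoffs 3, 9, -3, -6 → best response CL.
Player 2 against B: payoffs -9, -2, 8, 0 → best response CR.
No profile is a mutual best response for all players.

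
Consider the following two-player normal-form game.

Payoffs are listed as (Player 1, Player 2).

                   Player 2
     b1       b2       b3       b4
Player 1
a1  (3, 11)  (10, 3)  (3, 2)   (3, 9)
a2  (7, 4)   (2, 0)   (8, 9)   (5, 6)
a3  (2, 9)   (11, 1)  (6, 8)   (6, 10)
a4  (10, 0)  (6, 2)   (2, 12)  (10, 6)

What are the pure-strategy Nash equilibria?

Player 1 against b1: payoffs 3, 7, 2, 10 → best response a4.
Player 1 against b2: payoffs 10, 2, 11, 6 → best response a3.
Player 1 against b3: payoffs 3, 8, 6, 2 → best response a2.
Player 1 against b4: payoffs 3, 5, 6, 10 → best response a4.
Player 2 against a1: payoffs 11, 3, 2, 9 → best response b1.
Player 2 against a2: payoffs 4, 0, 9, 6 → best response b3.
Player 2 against a3: payoffs 9, 1, 8, 10 → best response b4.
Player 2 against a4: payoffs 0, 2, 12, 6 → best response b3.
Mutual best responses: (a2, b3).

The unique pure-strategy Nash equilibrium is (a2, b3).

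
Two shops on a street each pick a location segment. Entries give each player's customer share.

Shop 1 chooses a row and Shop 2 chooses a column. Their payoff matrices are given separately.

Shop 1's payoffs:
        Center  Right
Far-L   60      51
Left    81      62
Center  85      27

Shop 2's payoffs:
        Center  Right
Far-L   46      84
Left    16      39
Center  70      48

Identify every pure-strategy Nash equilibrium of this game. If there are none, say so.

Shop 1 against Center: payoffs 60, 81, 85 → best response Center.
Shop 1 against Right: payoffs 51, 62, 27 → best response Left.
Shop 2 against Far-L: payoffs 46, 84 → best response Right.
Shop 2 against Left: payoffs 16, 39 → best response Right.
Shop 2 against Center: payoffs 70, 48 → best response Center.
Mutual best responses: (Left, Right); (Center, Center).

Pure-strategy Nash equilibria: (Left, Right), (Center, Center)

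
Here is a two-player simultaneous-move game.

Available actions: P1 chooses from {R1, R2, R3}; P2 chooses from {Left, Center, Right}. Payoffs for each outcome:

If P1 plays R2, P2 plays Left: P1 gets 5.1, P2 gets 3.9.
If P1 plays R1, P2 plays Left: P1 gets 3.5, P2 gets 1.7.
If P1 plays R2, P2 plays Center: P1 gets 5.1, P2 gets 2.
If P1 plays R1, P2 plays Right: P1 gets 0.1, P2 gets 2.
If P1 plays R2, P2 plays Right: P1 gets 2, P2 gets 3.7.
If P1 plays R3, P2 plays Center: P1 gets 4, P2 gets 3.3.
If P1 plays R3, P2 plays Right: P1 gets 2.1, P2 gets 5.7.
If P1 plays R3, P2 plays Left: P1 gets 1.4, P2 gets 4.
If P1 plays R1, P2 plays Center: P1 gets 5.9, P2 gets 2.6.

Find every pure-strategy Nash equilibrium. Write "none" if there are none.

P1 against Left: payoffs 3.5, 5.1, 1.4 → best response R2.
P1 against Center: payoffs 5.9, 5.1, 4 → best response R1.
P1 against Right: payoffs 0.1, 2, 2.1 → best response R3.
P2 against R1: payoffs 1.7, 2.6, 2 → best response Center.
P2 against R2: payoffs 3.9, 2, 3.7 → best response Left.
P2 against R3: payoffs 4, 3.3, 5.7 → best response Right.
Mutual best responses: (R1, Center); (R2, Left); (R3, Right).

Pure-strategy Nash equilibria: (R1, Center); (R2, Left); (R3, Right)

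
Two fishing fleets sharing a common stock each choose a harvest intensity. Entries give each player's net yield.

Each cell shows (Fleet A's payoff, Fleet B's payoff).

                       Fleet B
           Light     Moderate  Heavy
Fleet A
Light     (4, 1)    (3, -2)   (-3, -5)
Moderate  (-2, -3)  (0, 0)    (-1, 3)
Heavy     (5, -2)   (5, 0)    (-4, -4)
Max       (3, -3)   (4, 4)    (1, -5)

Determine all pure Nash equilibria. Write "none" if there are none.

Pure NE: (Heavy, Moderate)

(Light, Light): Fleet A can switch to Heavy (4 → 5). Not NE.
(Light, Moderate): Fleet A can switch to Heavy (3 → 5). Not NE.
(Light, Heavy): Fleet A can switch to Moderate (-3 → -1). Not NE.
(Moderate, Light): Fleet A can switch to Light (-2 → 4). Not NE.
(Moderate, Moderate): Fleet A can switch to Light (0 → 3). Not NE.
(Moderate, Heavy): Fleet A can switch to Max (-1 → 1). Not NE.
(Heavy, Light): Fleet B can switch to Moderate (-2 → 0). Not NE.
(Heavy, Moderate): Fleet A gets 5, best alternative 4; Fleet B gets 0, best alternative -2. No profitable deviation — NE.
(Heavy, Heavy): Fleet A can switch to Light (-4 → -3). Not NE.
(Max, Light): Fleet A can switch to Light (3 → 4). Not NE.
(Max, Moderate): Fleet A can switch to Heavy (4 → 5). Not NE.
(The remaining 1 profile has a profitable deviation by the same check.)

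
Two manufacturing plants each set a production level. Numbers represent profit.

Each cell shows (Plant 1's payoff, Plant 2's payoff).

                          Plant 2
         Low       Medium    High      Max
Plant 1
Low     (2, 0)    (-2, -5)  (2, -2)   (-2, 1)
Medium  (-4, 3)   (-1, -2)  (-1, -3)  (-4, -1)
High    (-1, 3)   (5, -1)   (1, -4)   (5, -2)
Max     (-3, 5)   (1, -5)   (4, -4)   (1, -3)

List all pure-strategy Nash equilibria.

This game has no pure Nash equilibrium.

(Low, Low): Plant 2 can switch to Max (0 → 1). Not NE.
(Low, Medium): Plant 1 can switch to Medium (-2 → -1). Not NE.
(Low, High): Plant 1 can switch to Max (2 → 4). Not NE.
(Low, Max): Plant 1 can switch to High (-2 → 5). Not NE.
(Medium, Low): Plant 1 can switch to Low (-4 → 2). Not NE.
(Medium, Medium): Plant 1 can switch to High (-1 → 5). Not NE.
(Medium, High): Plant 1 can switch to Low (-1 → 2). Not NE.
(Medium, Max): Plant 1 can switch to Low (-4 → -2). Not NE.
(High, Low): Plant 1 can switch to Low (-1 → 2). Not NE.
(High, Medium): Plant 2 can switch to Low (-1 → 3). Not NE.
(The remaining 6 profiles each have a profitable deviation by the same check.)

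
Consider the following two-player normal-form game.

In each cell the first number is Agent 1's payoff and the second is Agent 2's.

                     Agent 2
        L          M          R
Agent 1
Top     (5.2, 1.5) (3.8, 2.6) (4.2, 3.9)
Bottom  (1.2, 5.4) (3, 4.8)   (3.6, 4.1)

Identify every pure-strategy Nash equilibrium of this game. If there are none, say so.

Agent 1 against L: payoffs 5.2, 1.2 → best response Top.
Agent 1 against M: payoffs 3.8, 3 → best response Top.
Agent 1 against R: payoffs 4.2, 3.6 → best response Top.
Agent 2 against Top: payoffs 1.5, 2.6, 3.9 → best response R.
Agent 2 against Bottom: payoffs 5.4, 4.8, 4.1 → best response L.
Mutual best responses: (Top, R).

Pure NE: (Top, R)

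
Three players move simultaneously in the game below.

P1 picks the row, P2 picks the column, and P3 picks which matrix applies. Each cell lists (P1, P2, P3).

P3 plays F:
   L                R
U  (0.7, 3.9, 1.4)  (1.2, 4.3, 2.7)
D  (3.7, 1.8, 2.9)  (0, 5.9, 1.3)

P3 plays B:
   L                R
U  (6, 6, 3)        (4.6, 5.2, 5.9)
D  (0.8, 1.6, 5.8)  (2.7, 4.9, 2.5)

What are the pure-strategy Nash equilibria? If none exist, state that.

The unique pure-strategy Nash equilibrium is (U, L, B).

P1 against (L, F): payoffs 0.7, 3.7 → best response D.
P1 against (L, B): payoffs 6, 0.8 → best response U.
P1 against (R, F): payoffs 1.2, 0 → best response U.
P1 against (R, B): payoffs 4.6, 2.7 → best response U.
P2 against (U, F): payoffs 3.9, 4.3 → best response R.
P2 against (U, B): payoffs 6, 5.2 → best response L.
P2 against (D, F): payoffs 1.8, 5.9 → best response R.
P2 against (D, B): payoffs 1.6, 4.9 → best response R.
P3 against (U, L): payoffs 1.4, 3 → best response B.
P3 against (U, R): payoffs 2.7, 5.9 → best response B.
P3 against (D, L): payoffs 2.9, 5.8 → best response B.
P3 against (D, R): payoffs 1.3, 2.5 → best response B.
Mutual best responses: (U, L, B).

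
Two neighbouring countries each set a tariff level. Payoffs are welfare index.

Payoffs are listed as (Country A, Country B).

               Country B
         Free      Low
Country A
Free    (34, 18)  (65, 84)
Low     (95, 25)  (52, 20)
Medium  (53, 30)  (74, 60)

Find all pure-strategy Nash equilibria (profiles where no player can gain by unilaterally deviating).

(Free, Free): Country A can switch to Low (34 → 95). Not NE.
(Free, Low): Country A can switch to Medium (65 → 74). Not NE.
(Low, Free): Country A gets 95, best alternative 53; Country B gets 25, best alternative 20. No profitable deviation — NE.
(Low, Low): Country A can switch to Free (52 → 65). Not NE.
(Medium, Free): Country A can switch to Low (53 → 95). Not NE.
(Medium, Low): Country A gets 74, best alternative 65; Country B gets 60, best alternative 30. No profitable deviation — NE.

(Low, Free), (Medium, Low)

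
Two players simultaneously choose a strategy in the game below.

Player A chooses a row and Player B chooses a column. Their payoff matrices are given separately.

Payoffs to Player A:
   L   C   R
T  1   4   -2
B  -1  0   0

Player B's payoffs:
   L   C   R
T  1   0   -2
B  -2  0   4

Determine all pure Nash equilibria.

For each player, find the best response to each opponent profile; mutual best responses are the pure NE.
Player A against L: payoffs 1, -1 → best response T.
Player A against C: payoffs 4, 0 → best response T.
Player A against R: payoffs -2, 0 → best response B.
Player B against T: payoffs 1, 0, -2 → best response L.
Player B against B: payoffs -2, 0, 4 → best response R.
Mutual best responses: (T, L); (B, R).

The pure Nash equilibria are (T, L) and (B, R).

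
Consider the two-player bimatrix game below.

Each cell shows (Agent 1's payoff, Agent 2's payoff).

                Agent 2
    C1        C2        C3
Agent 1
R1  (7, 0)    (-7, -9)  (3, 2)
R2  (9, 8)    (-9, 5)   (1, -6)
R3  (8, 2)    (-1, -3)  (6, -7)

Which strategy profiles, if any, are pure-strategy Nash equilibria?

Pure NE: (R2, C1)

Agent 1 against C1: payoffs 7, 9, 8 → best response R2.
Agent 1 against C2: payoffs -7, -9, -1 → best response R3.
Agent 1 against C3: payoffs 3, 1, 6 → best response R3.
Agent 2 against R1: payoffs 0, -9, 2 → best response C3.
Agent 2 against R2: payoffs 8, 5, -6 → best response C1.
Agent 2 against R3: payoffs 2, -3, -7 → best response C1.
Mutual best responses: (R2, C1).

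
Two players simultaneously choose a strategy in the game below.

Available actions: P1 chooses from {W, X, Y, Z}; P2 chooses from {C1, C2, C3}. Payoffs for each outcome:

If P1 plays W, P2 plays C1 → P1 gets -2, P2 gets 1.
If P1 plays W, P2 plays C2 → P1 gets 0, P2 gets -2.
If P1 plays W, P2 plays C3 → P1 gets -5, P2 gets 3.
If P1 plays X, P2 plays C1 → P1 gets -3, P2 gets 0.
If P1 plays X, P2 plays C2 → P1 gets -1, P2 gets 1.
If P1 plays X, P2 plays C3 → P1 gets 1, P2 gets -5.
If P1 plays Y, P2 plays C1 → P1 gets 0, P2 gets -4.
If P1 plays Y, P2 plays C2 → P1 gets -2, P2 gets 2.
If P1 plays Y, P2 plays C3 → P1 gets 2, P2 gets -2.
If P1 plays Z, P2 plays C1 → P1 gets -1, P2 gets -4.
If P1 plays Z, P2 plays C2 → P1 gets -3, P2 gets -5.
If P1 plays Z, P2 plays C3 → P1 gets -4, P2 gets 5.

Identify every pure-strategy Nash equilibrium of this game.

For each player, find the best response to each opponent profile; mutual best responses are the pure NE.
P1 against C1: payoffs -2, -3, 0, -1 → best response Y.
P1 against C2: payoffs 0, -1, -2, -3 → best response W.
P1 against C3: payoffs -5, 1, 2, -4 → best response Y.
P2 against W: payoffs 1, -2, 3 → best response C3.
P2 against X: payoffs 0, 1, -5 → best response C2.
P2 against Y: payoffs -4, 2, -2 → best response C2.
P2 against Z: payoffs -4, -5, 5 → best response C3.
No profile is a mutual best response for all players.

none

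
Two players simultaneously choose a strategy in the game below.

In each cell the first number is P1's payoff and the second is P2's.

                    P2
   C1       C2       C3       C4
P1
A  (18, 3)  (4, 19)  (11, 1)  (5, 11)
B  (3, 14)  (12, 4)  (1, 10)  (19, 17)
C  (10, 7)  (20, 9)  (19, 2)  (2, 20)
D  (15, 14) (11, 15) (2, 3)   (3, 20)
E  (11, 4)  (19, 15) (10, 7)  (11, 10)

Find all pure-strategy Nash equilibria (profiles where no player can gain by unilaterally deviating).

Pure NE: (B, C4)

P1 against C1: payoffs 18, 3, 10, 15, 11 → best response A.
P1 against C2: payoffs 4, 12, 20, 11, 19 → best response C.
P1 against C3: payoffs 11, 1, 19, 2, 10 → best response C.
P1 against C4: payoffs 5, 19, 2, 3, 11 → best response B.
P2 against A: payoffs 3, 19, 1, 11 → best response C2.
P2 against B: payoffs 14, 4, 10, 17 → best response C4.
P2 against C: payoffs 7, 9, 2, 20 → best response C4.
P2 against D: payoffs 14, 15, 3, 20 → best response C4.
P2 against E: payoffs 4, 15, 7, 10 → best response C2.
Mutual best responses: (B, C4).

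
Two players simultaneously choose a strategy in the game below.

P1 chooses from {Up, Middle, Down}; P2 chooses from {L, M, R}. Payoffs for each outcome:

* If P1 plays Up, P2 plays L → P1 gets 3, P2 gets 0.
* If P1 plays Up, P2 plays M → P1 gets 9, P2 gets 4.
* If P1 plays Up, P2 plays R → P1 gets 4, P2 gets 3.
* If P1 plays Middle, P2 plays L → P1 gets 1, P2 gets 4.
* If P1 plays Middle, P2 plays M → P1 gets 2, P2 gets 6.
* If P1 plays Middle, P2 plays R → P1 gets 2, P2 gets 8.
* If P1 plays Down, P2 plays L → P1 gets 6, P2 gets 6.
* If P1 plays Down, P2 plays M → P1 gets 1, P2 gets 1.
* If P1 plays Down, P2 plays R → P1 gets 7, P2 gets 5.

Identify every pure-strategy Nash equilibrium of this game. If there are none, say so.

Pure-strategy Nash equilibria: (Up, M) and (Down, L)

P1 against L: payoffs 3, 1, 6 → best response Down.
P1 against M: payoffs 9, 2, 1 → best response Up.
P1 against R: payoffs 4, 2, 7 → best response Down.
P2 against Up: payoffs 0, 4, 3 → best response M.
P2 against Middle: payoffs 4, 6, 8 → best response R.
P2 against Down: payoffs 6, 1, 5 → best response L.
Mutual best responses: (Up, M); (Down, L).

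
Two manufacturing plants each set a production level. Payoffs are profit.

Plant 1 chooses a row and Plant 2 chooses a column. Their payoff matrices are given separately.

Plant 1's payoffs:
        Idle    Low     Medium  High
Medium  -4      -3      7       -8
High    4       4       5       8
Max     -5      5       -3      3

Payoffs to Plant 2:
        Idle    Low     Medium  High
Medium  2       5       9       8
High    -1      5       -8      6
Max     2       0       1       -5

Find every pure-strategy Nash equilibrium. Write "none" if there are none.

(Medium, Medium) and (High, High)

(Medium, Idle): Plant 1 can switch to High (-4 → 4). Not NE.
(Medium, Low): Plant 1 can switch to High (-3 → 4). Not NE.
(Medium, Medium): Plant 1 gets 7, best alternative 5; Plant 2 gets 9, best alternative 8. No profitable deviation — NE.
(Medium, High): Plant 1 can switch to High (-8 → 8). Not NE.
(High, Idle): Plant 2 can switch to Low (-1 → 5). Not NE.
(High, Low): Plant 1 can switch to Max (4 → 5). Not NE.
(High, Medium): Plant 1 can switch to Medium (5 → 7). Not NE.
(High, High): Plant 1 gets 8, best alternative 3; Plant 2 gets 6, best alternative 5. No profitable deviation — NE.
(The remaining 4 profiles each have a profitable deviation by the same check.)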